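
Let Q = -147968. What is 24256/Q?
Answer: -379/2312 ≈ -0.16393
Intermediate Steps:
24256/Q = 24256/(-147968) = 24256*(-1/147968) = -379/2312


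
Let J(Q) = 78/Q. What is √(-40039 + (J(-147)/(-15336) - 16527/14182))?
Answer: I*√3288308388038079789/9062298 ≈ 200.1*I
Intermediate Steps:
√(-40039 + (J(-147)/(-15336) - 16527/14182)) = √(-40039 + ((78/(-147))/(-15336) - 16527/14182)) = √(-40039 + ((78*(-1/147))*(-1/15336) - 16527*1/14182)) = √(-40039 + (-26/49*(-1/15336) - 2361/2026)) = √(-40039 + (13/375732 - 2361/2026)) = √(-40039 - 443538457/380616516) = √(-15239948222581/380616516) = I*√3288308388038079789/9062298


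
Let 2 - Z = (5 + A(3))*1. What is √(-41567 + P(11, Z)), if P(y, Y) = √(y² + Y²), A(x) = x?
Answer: √(-41567 + √157) ≈ 203.85*I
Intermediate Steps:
Z = -6 (Z = 2 - (5 + 3) = 2 - 8 = -6)
P(y, Y) = √(Y² + y²)
√(-41567 + P(11, Z)) = √(-41567 + √((-6)² + 11²)) = √(-41567 + √(36 + 121)) = √(-41567 + √157)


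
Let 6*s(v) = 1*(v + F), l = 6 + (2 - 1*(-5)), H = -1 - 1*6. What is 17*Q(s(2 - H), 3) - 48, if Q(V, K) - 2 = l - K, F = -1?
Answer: 156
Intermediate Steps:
H = -7 (H = -1 - 6 = -7)
l = 13 (l = 6 + (2 + 5) = 6 + 7 = 13)
s(v) = -⅙ + v/6 (s(v) = (1*(v - 1))/6 = (1*(-1 + v))/6 = (-1 + v)/6 = -⅙ + v/6)
Q(V, K) = 15 - K (Q(V, K) = 2 + (13 - K) = 15 - K)
17*Q(s(2 - H), 3) - 48 = 17*(15 - 1*3) - 48 = 17*(15 - 3) - 48 = 17*12 - 48 = 204 - 48 = 156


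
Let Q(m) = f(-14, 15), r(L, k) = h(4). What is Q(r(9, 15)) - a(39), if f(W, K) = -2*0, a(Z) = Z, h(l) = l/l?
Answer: -39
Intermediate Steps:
h(l) = 1
r(L, k) = 1
f(W, K) = 0
Q(m) = 0
Q(r(9, 15)) - a(39) = 0 - 1*39 = 0 - 39 = -39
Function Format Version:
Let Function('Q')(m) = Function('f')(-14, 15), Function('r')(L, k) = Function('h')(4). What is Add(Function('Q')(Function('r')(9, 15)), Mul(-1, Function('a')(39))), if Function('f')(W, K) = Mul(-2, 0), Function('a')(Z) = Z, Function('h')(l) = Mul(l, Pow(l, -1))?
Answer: -39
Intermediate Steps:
Function('h')(l) = 1
Function('r')(L, k) = 1
Function('f')(W, K) = 0
Function('Q')(m) = 0
Add(Function('Q')(Function('r')(9, 15)), Mul(-1, Function('a')(39))) = Add(0, Mul(-1, 39)) = Add(0, -39) = -39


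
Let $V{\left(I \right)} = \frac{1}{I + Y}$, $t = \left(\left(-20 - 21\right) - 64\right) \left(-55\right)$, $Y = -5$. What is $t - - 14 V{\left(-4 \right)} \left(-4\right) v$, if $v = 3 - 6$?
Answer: $\frac{17269}{3} \approx 5756.3$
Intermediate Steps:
$t = 5775$ ($t = \left(\left(-20 - 21\right) - 64\right) \left(-55\right) = \left(-41 - 64\right) \left(-55\right) = \left(-105\right) \left(-55\right) = 5775$)
$V{\left(I \right)} = \frac{1}{-5 + I}$ ($V{\left(I \right)} = \frac{1}{I - 5} = \frac{1}{-5 + I}$)
$v = -3$ ($v = 3 - 6 = -3$)
$t - - 14 V{\left(-4 \right)} \left(-4\right) v = 5775 - - 14 \frac{1}{-5 - 4} \left(-4\right) \left(-3\right) = 5775 - - 14 \frac{1}{-9} \left(-4\right) \left(-3\right) = 5775 - - 14 \left(- \frac{1}{9}\right) \left(-4\right) \left(-3\right) = 5775 - - 14 \cdot \frac{4}{9} \left(-3\right) = 5775 - \left(-14\right) \left(- \frac{4}{3}\right) = 5775 - \frac{56}{3} = \frac{17269}{3}$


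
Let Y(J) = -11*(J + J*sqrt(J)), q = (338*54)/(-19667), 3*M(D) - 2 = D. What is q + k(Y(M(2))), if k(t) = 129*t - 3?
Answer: -37287217/19667 - 3784*sqrt(3)/3 ≈ -4080.6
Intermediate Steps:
M(D) = 2/3 + D/3
q = -18252/19667 (q = 18252*(-1/19667) = -18252/19667 ≈ -0.92805)
Y(J) = -11*J - 11*J**(3/2) (Y(J) = -11*(J + J**(3/2)) = -11*J - 11*J**(3/2))
k(t) = -3 + 129*t
q + k(Y(M(2))) = -18252/19667 + (-3 + 129*(-11*(2/3 + (1/3)*2) - 11*(2/3 + (1/3)*2)**(3/2))) = -18252/19667 + (-3 + 129*(-11*(2/3 + 2/3) - 11*(2/3 + 2/3)**(3/2))) = -18252/19667 + (-3 + 129*(-11*4/3 - 88*sqrt(3)/9)) = -18252/19667 + (-3 + 129*(-44/3 - 88*sqrt(3)/9)) = -18252/19667 + (-3 + (-1892 - 3784*sqrt(3)/3)) = -18252/19667 + (-1895 - 3784*sqrt(3)/3) = -37287217/19667 - 3784*sqrt(3)/3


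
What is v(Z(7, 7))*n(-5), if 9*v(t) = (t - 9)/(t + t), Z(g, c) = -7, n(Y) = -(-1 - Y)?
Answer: -32/63 ≈ -0.50794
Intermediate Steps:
n(Y) = 1 + Y
v(t) = (-9 + t)/(18*t) (v(t) = ((t - 9)/(t + t))/9 = ((-9 + t)/((2*t)))/9 = ((-9 + t)*(1/(2*t)))/9 = ((-9 + t)/(2*t))/9 = (-9 + t)/(18*t))
v(Z(7, 7))*n(-5) = ((1/18)*(-9 - 7)/(-7))*(1 - 5) = ((1/18)*(-⅐)*(-16))*(-4) = (8/63)*(-4) = -32/63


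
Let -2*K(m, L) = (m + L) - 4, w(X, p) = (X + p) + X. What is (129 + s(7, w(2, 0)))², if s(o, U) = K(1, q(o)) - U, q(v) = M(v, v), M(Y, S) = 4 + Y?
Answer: 14641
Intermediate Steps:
q(v) = 4 + v
w(X, p) = p + 2*X
K(m, L) = 2 - L/2 - m/2 (K(m, L) = -((m + L) - 4)/2 = -((L + m) - 4)/2 = -(-4 + L + m)/2 = 2 - L/2 - m/2)
s(o, U) = -½ - U - o/2 (s(o, U) = (2 - (4 + o)/2 - ½*1) - U = (2 + (-2 - o/2) - ½) - U = (-½ - o/2) - U = -½ - U - o/2)
(129 + s(7, w(2, 0)))² = (129 + (-½ - (0 + 2*2) - ½*7))² = (129 + (-½ - (0 + 4) - 7/2))² = (129 + (-½ - 1*4 - 7/2))² = (129 + (-½ - 4 - 7/2))² = (129 - 8)² = 121² = 14641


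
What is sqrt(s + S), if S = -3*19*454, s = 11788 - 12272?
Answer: 7*I*sqrt(538) ≈ 162.36*I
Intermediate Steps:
s = -484
S = -25878 (S = -57*454 = -25878)
sqrt(s + S) = sqrt(-484 - 25878) = sqrt(-26362) = 7*I*sqrt(538)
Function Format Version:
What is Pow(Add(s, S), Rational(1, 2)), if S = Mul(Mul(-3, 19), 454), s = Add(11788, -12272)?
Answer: Mul(7, I, Pow(538, Rational(1, 2))) ≈ Mul(162.36, I)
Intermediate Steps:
s = -484
S = -25878 (S = Mul(-57, 454) = -25878)
Pow(Add(s, S), Rational(1, 2)) = Pow(Add(-484, -25878), Rational(1, 2)) = Pow(-26362, Rational(1, 2)) = Mul(7, I, Pow(538, Rational(1, 2)))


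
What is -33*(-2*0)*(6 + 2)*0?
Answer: 0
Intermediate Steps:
-33*(-2*0)*(6 + 2)*0 = -0*8*0 = -33*0*0 = 0*0 = 0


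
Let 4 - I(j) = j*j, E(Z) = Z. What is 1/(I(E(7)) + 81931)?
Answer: 1/81886 ≈ 1.2212e-5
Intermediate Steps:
I(j) = 4 - j² (I(j) = 4 - j*j = 4 - j²)
1/(I(E(7)) + 81931) = 1/((4 - 1*7²) + 81931) = 1/((4 - 1*49) + 81931) = 1/((4 - 49) + 81931) = 1/(-45 + 81931) = 1/81886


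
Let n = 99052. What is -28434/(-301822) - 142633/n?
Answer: -20116666379/14948036372 ≈ -1.3458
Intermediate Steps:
-28434/(-301822) - 142633/n = -28434/(-301822) - 142633/99052 = -28434*(-1/301822) - 142633*1/99052 = 14217/150911 - 142633/99052 = -20116666379/14948036372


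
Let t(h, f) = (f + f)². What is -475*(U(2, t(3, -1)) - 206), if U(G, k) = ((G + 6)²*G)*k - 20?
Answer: -135850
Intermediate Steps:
t(h, f) = 4*f² (t(h, f) = (2*f)² = 4*f²)
U(G, k) = -20 + G*k*(6 + G)² (U(G, k) = ((6 + G)²*G)*k - 20 = (G*(6 + G)²)*k - 20 = G*k*(6 + G)² - 20 = -20 + G*k*(6 + G)²)
-475*(U(2, t(3, -1)) - 206) = -475*((-20 + 2*(4*(-1)²)*(6 + 2)²) - 206) = -475*((-20 + 2*(4*1)*8²) - 206) = -475*((-20 + 2*4*64) - 206) = -475*((-20 + 512) - 206) = -475*(492 - 206) = -475*286 = -135850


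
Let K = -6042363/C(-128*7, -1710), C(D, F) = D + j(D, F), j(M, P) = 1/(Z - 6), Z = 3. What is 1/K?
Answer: 2689/18127089 ≈ 0.00014834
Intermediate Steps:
j(M, P) = -⅓ (j(M, P) = 1/(3 - 6) = 1/(-3) = -⅓)
C(D, F) = -⅓ + D (C(D, F) = D - ⅓ = -⅓ + D)
K = 18127089/2689 (K = -6042363/(-⅓ - 128*7) = -6042363/(-⅓ - 896) = -6042363/(-2689/3) = -6042363*(-3/2689) = 18127089/2689 ≈ 6741.2)
1/K = 1/(18127089/2689) = 2689/18127089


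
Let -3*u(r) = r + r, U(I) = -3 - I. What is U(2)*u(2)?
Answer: 20/3 ≈ 6.6667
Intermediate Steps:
u(r) = -2*r/3 (u(r) = -(r + r)/3 = -2*r/3)
U(2)*u(2) = (-3 - 1*2)*(-2/3*2) = (-3 - 2)*(-4/3) = -5*(-4/3) = 20/3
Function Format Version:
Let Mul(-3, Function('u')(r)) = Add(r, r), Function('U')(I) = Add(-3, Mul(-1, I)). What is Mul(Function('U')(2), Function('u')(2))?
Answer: Rational(20, 3) ≈ 6.6667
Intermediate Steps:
Function('u')(r) = Mul(Rational(-2, 3), r) (Function('u')(r) = Mul(Rational(-1, 3), Add(r, r)) = Mul(Rational(-1, 3), Mul(2, r)) = Mul(Rational(-2, 3), r))
Mul(Function('U')(2), Function('u')(2)) = Mul(Add(-3, Mul(-1, 2)), Mul(Rational(-2, 3), 2)) = Mul(Add(-3, -2), Rational(-4, 3)) = Mul(-5, Rational(-4, 3)) = Rational(20, 3)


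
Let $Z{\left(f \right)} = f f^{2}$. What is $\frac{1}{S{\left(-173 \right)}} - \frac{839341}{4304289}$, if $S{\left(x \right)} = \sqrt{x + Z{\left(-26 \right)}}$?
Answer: $- \frac{839341}{4304289} - \frac{i \sqrt{17749}}{17749} \approx -0.195 - 0.0075061 i$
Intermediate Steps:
$Z{\left(f \right)} = f^{3}$
$S{\left(x \right)} = \sqrt{-17576 + x}$ ($S{\left(x \right)} = \sqrt{x + \left(-26\right)^{3}} = \sqrt{x - 17576} = \sqrt{-17576 + x}$)
$\frac{1}{S{\left(-173 \right)}} - \frac{839341}{4304289} = \frac{1}{\sqrt{-17576 - 173}} - \frac{839341}{4304289} = \frac{1}{\sqrt{-17749}} - 839341 \cdot \frac{1}{4304289} = \frac{1}{i \sqrt{17749}} - \frac{839341}{4304289} = - \frac{i \sqrt{17749}}{17749} - \frac{839341}{4304289} = - \frac{839341}{4304289} - \frac{i \sqrt{17749}}{17749}$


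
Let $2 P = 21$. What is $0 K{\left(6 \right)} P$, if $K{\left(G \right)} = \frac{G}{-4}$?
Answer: $0$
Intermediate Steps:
$P = \frac{21}{2}$ ($P = \frac{1}{2} \cdot 21 = \frac{21}{2} \approx 10.5$)
$K{\left(G \right)} = - \frac{G}{4}$ ($K{\left(G \right)} = G \left(- \frac{1}{4}\right) = - \frac{G}{4}$)
$0 K{\left(6 \right)} P = 0 \left(\left(- \frac{1}{4}\right) 6\right) \frac{21}{2} = 0 \left(- \frac{3}{2}\right) \frac{21}{2} = 0 \cdot \frac{21}{2} = 0$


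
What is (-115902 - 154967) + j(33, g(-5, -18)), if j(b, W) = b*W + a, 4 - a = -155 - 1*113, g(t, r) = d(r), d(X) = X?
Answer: -271191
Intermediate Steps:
g(t, r) = r
a = 272 (a = 4 - (-155 - 1*113) = 4 - (-155 - 113) = 4 - 1*(-268) = 4 + 268 = 272)
j(b, W) = 272 + W*b (j(b, W) = b*W + 272 = W*b + 272 = 272 + W*b)
(-115902 - 154967) + j(33, g(-5, -18)) = (-115902 - 154967) + (272 - 18*33) = -270869 + (272 - 594) = -270869 - 322 = -271191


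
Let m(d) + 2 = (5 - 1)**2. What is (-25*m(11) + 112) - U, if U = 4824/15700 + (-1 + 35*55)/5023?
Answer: -4705844888/19715275 ≈ -238.69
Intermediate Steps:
m(d) = 14 (m(d) = -2 + (5 - 1)**2 = -2 + 4**2 = -2 + 16 = 14)
U = 13609438/19715275 (U = 4824*(1/15700) + (-1 + 1925)*(1/5023) = 1206/3925 + 1924*(1/5023) = 1206/3925 + 1924/5023 = 13609438/19715275 ≈ 0.69030)
(-25*m(11) + 112) - U = (-25*14 + 112) - 1*13609438/19715275 = (-350 + 112) - 13609438/19715275 = -238 - 13609438/19715275 = -4705844888/19715275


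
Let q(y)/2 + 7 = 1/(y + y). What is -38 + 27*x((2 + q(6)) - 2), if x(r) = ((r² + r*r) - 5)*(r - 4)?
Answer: -727645/4 ≈ -1.8191e+5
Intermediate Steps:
q(y) = -14 + 1/y (q(y) = -14 + 2/(y + y) = -14 + 2/((2*y)) = -14 + 2*(1/(2*y)) = -14 + 1/y)
x(r) = (-5 + 2*r²)*(-4 + r) (x(r) = ((r² + r²) - 5)*(-4 + r) = (2*r² - 5)*(-4 + r) = (-5 + 2*r²)*(-4 + r))
-38 + 27*x((2 + q(6)) - 2) = -38 + 27*(20 - 8*((2 + (-14 + 1/6)) - 2)² - 5*((2 + (-14 + 1/6)) - 2) + 2*((2 + (-14 + 1/6)) - 2)³) = -38 + 27*(20 - 8*((2 + (-14 + ⅙)) - 2)² - 5*((2 + (-14 + ⅙)) - 2) + 2*((2 + (-14 + ⅙)) - 2)³) = -38 + 27*(20 - 8*((2 - 83/6) - 2)² - 5*((2 - 83/6) - 2) + 2*((2 - 83/6) - 2)³) = -38 + 27*(20 - 8*(-71/6 - 2)² - 5*(-71/6 - 2) + 2*(-71/6 - 2)³) = -38 + 27*(20 - 8*(-83/6)² - 5*(-83/6) + 2*(-83/6)³) = -38 + 27*(20 - 8*6889/36 + 415/6 + 2*(-571787/216)) = -38 + 27*(20 - 13778/9 + 415/6 - 571787/108) = -38 + 27*(-727493/108) = -38 - 727493/4 = -727645/4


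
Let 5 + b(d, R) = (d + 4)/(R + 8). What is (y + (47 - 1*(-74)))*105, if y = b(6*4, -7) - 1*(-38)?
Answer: 19110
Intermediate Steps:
b(d, R) = -5 + (4 + d)/(8 + R) (b(d, R) = -5 + (d + 4)/(R + 8) = -5 + (4 + d)/(8 + R))
y = 61 (y = (-36 + 6*4 - 5*(-7))/(8 - 7) - 1*(-38) = (-36 + 24 + 35)/1 + 38 = 1*23 + 38 = 23 + 38 = 61)
(y + (47 - 1*(-74)))*105 = (61 + (47 - 1*(-74)))*105 = (61 + (47 + 74))*105 = (61 + 121)*105 = 182*105 = 19110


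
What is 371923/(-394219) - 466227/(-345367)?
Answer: 55345610972/136150233373 ≈ 0.40650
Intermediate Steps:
371923/(-394219) - 466227/(-345367) = 371923*(-1/394219) - 466227*(-1/345367) = -371923/394219 + 466227/345367 = 55345610972/136150233373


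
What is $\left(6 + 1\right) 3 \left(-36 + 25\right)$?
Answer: $-231$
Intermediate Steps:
$\left(6 + 1\right) 3 \left(-36 + 25\right) = 7 \cdot 3 \left(-11\right) = 21 \left(-11\right) = -231$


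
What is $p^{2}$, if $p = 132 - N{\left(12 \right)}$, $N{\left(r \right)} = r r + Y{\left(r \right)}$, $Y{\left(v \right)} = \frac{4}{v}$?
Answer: $\frac{1369}{9} \approx 152.11$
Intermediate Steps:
$N{\left(r \right)} = r^{2} + \frac{4}{r}$ ($N{\left(r \right)} = r r + \frac{4}{r} = r^{2} + \frac{4}{r}$)
$p = - \frac{37}{3}$ ($p = 132 - \frac{4 + 12^{3}}{12} = 132 - \frac{4 + 1728}{12} = 132 - \frac{1}{12} \cdot 1732 = 132 - \frac{433}{3} = - \frac{37}{3} \approx -12.333$)
$p^{2} = \left(- \frac{37}{3}\right)^{2} = \frac{1369}{9}$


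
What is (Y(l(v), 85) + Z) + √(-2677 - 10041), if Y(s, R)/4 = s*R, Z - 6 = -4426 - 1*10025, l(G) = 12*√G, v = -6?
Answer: -14445 + I*√12718 + 4080*I*√6 ≈ -14445.0 + 10107.0*I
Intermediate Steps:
Z = -14445 (Z = 6 + (-4426 - 1*10025) = 6 + (-4426 - 10025) = 6 - 14451 = -14445)
Y(s, R) = 4*R*s (Y(s, R) = 4*(s*R) = 4*(R*s) = 4*R*s)
(Y(l(v), 85) + Z) + √(-2677 - 10041) = (4*85*(12*√(-6)) - 14445) + √(-2677 - 10041) = (4*85*(12*(I*√6)) - 14445) + √(-12718) = (4*85*(12*I*√6) - 14445) + I*√12718 = (4080*I*√6 - 14445) + I*√12718 = (-14445 + 4080*I*√6) + I*√12718 = -14445 + I*√12718 + 4080*I*√6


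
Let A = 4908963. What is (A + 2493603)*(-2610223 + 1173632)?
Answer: -10634459692506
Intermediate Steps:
(A + 2493603)*(-2610223 + 1173632) = (4908963 + 2493603)*(-2610223 + 1173632) = 7402566*(-1436591) = -10634459692506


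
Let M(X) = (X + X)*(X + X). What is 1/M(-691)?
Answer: 1/1909924 ≈ 5.2358e-7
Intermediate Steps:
M(X) = 4*X**2 (M(X) = (2*X)*(2*X) = 4*X**2)
1/M(-691) = 1/(4*(-691)**2) = 1/(4*477481) = 1/1909924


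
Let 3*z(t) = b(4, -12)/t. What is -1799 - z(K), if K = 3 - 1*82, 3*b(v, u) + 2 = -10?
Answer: -426367/237 ≈ -1799.0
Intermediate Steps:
b(v, u) = -4 (b(v, u) = -2/3 + (1/3)*(-10) = -2/3 - 10/3 = -4)
K = -79 (K = 3 - 82 = -79)
z(t) = -4/(3*t) (z(t) = (-4/t)/3 = -4/(3*t))
-1799 - z(K) = -1799 - (-4)/(3*(-79)) = -1799 - (-4)*(-1)/(3*79) = -1799 - 1*4/237 = -1799 - 4/237 = -426367/237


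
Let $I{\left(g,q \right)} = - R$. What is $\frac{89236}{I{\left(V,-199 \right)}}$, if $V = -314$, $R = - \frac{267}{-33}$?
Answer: $- \frac{981596}{89} \approx -11029.0$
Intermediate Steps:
$R = \frac{89}{11}$ ($R = \left(-267\right) \left(- \frac{1}{33}\right) = \frac{89}{11} \approx 8.0909$)
$I{\left(g,q \right)} = - \frac{89}{11}$ ($I{\left(g,q \right)} = \left(-1\right) \frac{89}{11} = - \frac{89}{11}$)
$\frac{89236}{I{\left(V,-199 \right)}} = \frac{89236}{- \frac{89}{11}} = 89236 \left(- \frac{11}{89}\right) = - \frac{981596}{89}$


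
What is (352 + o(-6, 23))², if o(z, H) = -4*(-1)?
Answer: 126736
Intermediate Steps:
o(z, H) = 4
(352 + o(-6, 23))² = (352 + 4)² = 356² = 126736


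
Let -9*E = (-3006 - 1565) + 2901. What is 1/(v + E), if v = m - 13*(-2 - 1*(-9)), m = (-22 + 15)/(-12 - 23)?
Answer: 45/4264 ≈ 0.010553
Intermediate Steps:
m = ⅕ (m = -7/(-35) = -7*(-1/35) = ⅕ ≈ 0.20000)
v = -454/5 (v = ⅕ - 13*(-2 - 1*(-9)) = ⅕ - 13*(-2 + 9) = ⅕ - 13*7 = ⅕ - 91 = -454/5 ≈ -90.800)
E = 1670/9 (E = -((-3006 - 1565) + 2901)/9 = -(-4571 + 2901)/9 = -⅑*(-1670) = 1670/9 ≈ 185.56)
1/(v + E) = 1/(-454/5 + 1670/9) = 1/(4264/45) = 45/4264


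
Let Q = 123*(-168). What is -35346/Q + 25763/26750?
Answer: 123156011/46063500 ≈ 2.6736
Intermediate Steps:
Q = -20664
-35346/Q + 25763/26750 = -35346/(-20664) + 25763/26750 = -35346*(-1/20664) + 25763*(1/26750) = 5891/3444 + 25763/26750 = 123156011/46063500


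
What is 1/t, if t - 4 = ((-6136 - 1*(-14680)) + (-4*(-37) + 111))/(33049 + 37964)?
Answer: 71013/292855 ≈ 0.24249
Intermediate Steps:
t = 292855/71013 (t = 4 + ((-6136 - 1*(-14680)) + (-4*(-37) + 111))/(33049 + 37964) = 4 + ((-6136 + 14680) + (148 + 111))/71013 = 4 + (8544 + 259)*(1/71013) = 4 + 8803*(1/71013) = 4 + 8803/71013 = 292855/71013 ≈ 4.1240)
1/t = 1/(292855/71013) = 71013/292855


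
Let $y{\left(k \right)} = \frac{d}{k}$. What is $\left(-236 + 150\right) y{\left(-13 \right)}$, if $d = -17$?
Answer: $- \frac{1462}{13} \approx -112.46$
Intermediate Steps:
$y{\left(k \right)} = - \frac{17}{k}$
$\left(-236 + 150\right) y{\left(-13 \right)} = \left(-236 + 150\right) \left(- \frac{17}{-13}\right) = - 86 \left(\left(-17\right) \left(- \frac{1}{13}\right)\right) = \left(-86\right) \frac{17}{13} = - \frac{1462}{13}$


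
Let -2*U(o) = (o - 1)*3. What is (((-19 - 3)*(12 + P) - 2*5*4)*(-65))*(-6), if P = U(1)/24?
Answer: -118560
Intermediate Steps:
U(o) = 3/2 - 3*o/2 (U(o) = -(o - 1)*3/2 = -(-1 + o)*3/2 = -(-3 + 3*o)/2 = 3/2 - 3*o/2)
P = 0 (P = (3/2 - 3/2*1)/24 = (3/2 - 3/2)*(1/24) = 0*(1/24) = 0)
(((-19 - 3)*(12 + P) - 2*5*4)*(-65))*(-6) = (((-19 - 3)*(12 + 0) - 2*5*4)*(-65))*(-6) = ((-22*12 - 10*4)*(-65))*(-6) = ((-264 - 40)*(-65))*(-6) = -304*(-65)*(-6) = 19760*(-6) = -118560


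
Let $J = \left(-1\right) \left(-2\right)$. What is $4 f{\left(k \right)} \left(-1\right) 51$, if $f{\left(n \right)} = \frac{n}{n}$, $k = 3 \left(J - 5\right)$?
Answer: $-204$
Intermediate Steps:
$J = 2$
$k = -9$ ($k = 3 \left(2 - 5\right) = 3 \left(-3\right) = -9$)
$f{\left(n \right)} = 1$
$4 f{\left(k \right)} \left(-1\right) 51 = 4 \cdot 1 \left(-1\right) 51 = 4 \left(-1\right) 51 = \left(-4\right) 51 = -204$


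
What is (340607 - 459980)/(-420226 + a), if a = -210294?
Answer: 119373/630520 ≈ 0.18932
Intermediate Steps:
(340607 - 459980)/(-420226 + a) = (340607 - 459980)/(-420226 - 210294) = -119373/(-630520) = -119373*(-1/630520) = 119373/630520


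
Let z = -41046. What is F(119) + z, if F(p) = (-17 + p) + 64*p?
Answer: -33328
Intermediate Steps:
F(p) = -17 + 65*p
F(119) + z = (-17 + 65*119) - 41046 = (-17 + 7735) - 41046 = 7718 - 41046 = -33328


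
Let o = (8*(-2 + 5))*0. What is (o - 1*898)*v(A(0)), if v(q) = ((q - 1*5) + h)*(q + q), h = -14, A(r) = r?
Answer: 0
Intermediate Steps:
o = 0 (o = (8*3)*0 = 24*0 = 0)
v(q) = 2*q*(-19 + q) (v(q) = ((q - 1*5) - 14)*(q + q) = ((q - 5) - 14)*(2*q) = ((-5 + q) - 14)*(2*q) = (-19 + q)*(2*q) = 2*q*(-19 + q))
(o - 1*898)*v(A(0)) = (0 - 1*898)*(2*0*(-19 + 0)) = (0 - 898)*(2*0*(-19)) = -898*0 = 0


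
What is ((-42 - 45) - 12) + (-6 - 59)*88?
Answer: -5819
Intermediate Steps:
((-42 - 45) - 12) + (-6 - 59)*88 = (-87 - 12) - 65*88 = -99 - 5720 = -5819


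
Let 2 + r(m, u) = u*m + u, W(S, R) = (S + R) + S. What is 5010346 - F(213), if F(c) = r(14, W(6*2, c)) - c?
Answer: 5007006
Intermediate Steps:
W(S, R) = R + 2*S (W(S, R) = (R + S) + S = R + 2*S)
r(m, u) = -2 + u + m*u (r(m, u) = -2 + (u*m + u) = -2 + (m*u + u) = -2 + (u + m*u) = -2 + u + m*u)
F(c) = 358 + 14*c (F(c) = (-2 + (c + 2*(6*2)) + 14*(c + 2*(6*2))) - c = (-2 + (c + 2*12) + 14*(c + 2*12)) - c = (-2 + (c + 24) + 14*(c + 24)) - c = (-2 + (24 + c) + 14*(24 + c)) - c = (-2 + (24 + c) + (336 + 14*c)) - c = (358 + 15*c) - c = 358 + 14*c)
5010346 - F(213) = 5010346 - (358 + 14*213) = 5010346 - (358 + 2982) = 5010346 - 1*3340 = 5010346 - 3340 = 5007006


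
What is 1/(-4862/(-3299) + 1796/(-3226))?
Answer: 5321287/4879904 ≈ 1.0904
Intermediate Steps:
1/(-4862/(-3299) + 1796/(-3226)) = 1/(-4862*(-1/3299) + 1796*(-1/3226)) = 1/(4862/3299 - 898/1613) = 1/(4879904/5321287) = 5321287/4879904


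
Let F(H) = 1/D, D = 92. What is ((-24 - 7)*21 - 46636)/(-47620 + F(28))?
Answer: 4350404/4381039 ≈ 0.99301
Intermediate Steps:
F(H) = 1/92
((-24 - 7)*21 - 46636)/(-47620 + F(28)) = ((-24 - 7)*21 - 46636)/(-47620 + 1/92) = (-31*21 - 46636)/(-4381039/92) = (-651 - 46636)*(-92/4381039) = -47287*(-92/4381039) = 4350404/4381039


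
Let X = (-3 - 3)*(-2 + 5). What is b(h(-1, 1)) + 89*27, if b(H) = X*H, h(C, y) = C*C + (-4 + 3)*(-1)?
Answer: 2367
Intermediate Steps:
h(C, y) = 1 + C**2 (h(C, y) = C**2 - 1*(-1) = C**2 + 1 = 1 + C**2)
X = -18 (X = -6*3 = -18)
b(H) = -18*H
b(h(-1, 1)) + 89*27 = -18*(1 + (-1)**2) + 89*27 = -18*(1 + 1) + 2403 = -18*2 + 2403 = -36 + 2403 = 2367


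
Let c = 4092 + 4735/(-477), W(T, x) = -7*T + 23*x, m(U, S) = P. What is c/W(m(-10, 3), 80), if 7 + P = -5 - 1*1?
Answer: 1947149/921087 ≈ 2.1140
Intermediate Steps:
P = -13 (P = -7 + (-5 - 1*1) = -7 + (-5 - 1) = -7 - 6 = -13)
m(U, S) = -13
c = 1947149/477 (c = 4092 + 4735*(-1/477) = 4092 - 4735/477 = 1947149/477 ≈ 4082.1)
c/W(m(-10, 3), 80) = 1947149/(477*(-7*(-13) + 23*80)) = 1947149/(477*(91 + 1840)) = (1947149/477)/1931 = (1947149/477)*(1/1931) = 1947149/921087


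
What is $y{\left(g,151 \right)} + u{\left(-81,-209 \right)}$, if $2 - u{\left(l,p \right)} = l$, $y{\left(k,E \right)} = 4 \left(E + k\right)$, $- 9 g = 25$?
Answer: $\frac{6083}{9} \approx 675.89$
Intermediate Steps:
$g = - \frac{25}{9}$ ($g = \left(- \frac{1}{9}\right) 25 = - \frac{25}{9} \approx -2.7778$)
$y{\left(k,E \right)} = 4 E + 4 k$
$u{\left(l,p \right)} = 2 - l$
$y{\left(g,151 \right)} + u{\left(-81,-209 \right)} = \left(4 \cdot 151 + 4 \left(- \frac{25}{9}\right)\right) + \left(2 - -81\right) = \left(604 - \frac{100}{9}\right) + \left(2 + 81\right) = \frac{5336}{9} + 83 = \frac{6083}{9}$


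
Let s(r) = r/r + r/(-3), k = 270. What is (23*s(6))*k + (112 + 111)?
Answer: -5987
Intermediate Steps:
s(r) = 1 - r/3 (s(r) = 1 + r*(-⅓) = 1 - r/3)
(23*s(6))*k + (112 + 111) = (23*(1 - ⅓*6))*270 + (112 + 111) = (23*(1 - 2))*270 + 223 = (23*(-1))*270 + 223 = -23*270 + 223 = -6210 + 223 = -5987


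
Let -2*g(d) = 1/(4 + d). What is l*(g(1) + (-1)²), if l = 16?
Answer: 72/5 ≈ 14.400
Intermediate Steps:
g(d) = -1/(2*(4 + d))
l*(g(1) + (-1)²) = 16*(-1/(8 + 2*1) + (-1)²) = 16*(-1/(8 + 2) + 1) = 16*(-1/10 + 1) = 16*(-1*⅒ + 1) = 16*(-⅒ + 1) = 16*(9/10) = 72/5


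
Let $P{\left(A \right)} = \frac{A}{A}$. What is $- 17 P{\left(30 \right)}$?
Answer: $-17$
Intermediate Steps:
$P{\left(A \right)} = 1$
$- 17 P{\left(30 \right)} = \left(-17\right) 1 = -17$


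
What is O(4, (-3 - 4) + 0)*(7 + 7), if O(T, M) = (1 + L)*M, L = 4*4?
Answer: -1666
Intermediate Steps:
L = 16
O(T, M) = 17*M (O(T, M) = (1 + 16)*M = 17*M)
O(4, (-3 - 4) + 0)*(7 + 7) = (17*((-3 - 4) + 0))*(7 + 7) = (17*(-7 + 0))*14 = (17*(-7))*14 = -119*14 = -1666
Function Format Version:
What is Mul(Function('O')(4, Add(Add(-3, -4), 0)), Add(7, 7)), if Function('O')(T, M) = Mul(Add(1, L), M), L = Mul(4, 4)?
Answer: -1666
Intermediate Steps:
L = 16
Function('O')(T, M) = Mul(17, M) (Function('O')(T, M) = Mul(Add(1, 16), M) = Mul(17, M))
Mul(Function('O')(4, Add(Add(-3, -4), 0)), Add(7, 7)) = Mul(Mul(17, Add(Add(-3, -4), 0)), Add(7, 7)) = Mul(Mul(17, Add(-7, 0)), 14) = Mul(Mul(17, -7), 14) = Mul(-119, 14) = -1666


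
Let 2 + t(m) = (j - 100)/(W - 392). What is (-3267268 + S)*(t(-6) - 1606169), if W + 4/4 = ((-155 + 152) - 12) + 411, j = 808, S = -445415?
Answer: 5962327573605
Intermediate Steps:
W = 395 (W = -1 + (((-155 + 152) - 12) + 411) = -1 + ((-3 - 12) + 411) = -1 + (-15 + 411) = -1 + 396 = 395)
t(m) = 234 (t(m) = -2 + (808 - 100)/(395 - 392) = -2 + 708/3 = -2 + 708*(⅓) = -2 + 236 = 234)
(-3267268 + S)*(t(-6) - 1606169) = (-3267268 - 445415)*(234 - 1606169) = -3712683*(-1605935) = 5962327573605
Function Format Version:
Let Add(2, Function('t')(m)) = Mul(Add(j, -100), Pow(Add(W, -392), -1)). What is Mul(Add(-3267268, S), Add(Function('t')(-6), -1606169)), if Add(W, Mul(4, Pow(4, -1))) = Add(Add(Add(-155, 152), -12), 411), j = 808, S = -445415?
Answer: 5962327573605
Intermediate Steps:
W = 395 (W = Add(-1, Add(Add(Add(-155, 152), -12), 411)) = Add(-1, Add(Add(-3, -12), 411)) = Add(-1, Add(-15, 411)) = Add(-1, 396) = 395)
Function('t')(m) = 234 (Function('t')(m) = Add(-2, Mul(Add(808, -100), Pow(Add(395, -392), -1))) = Add(-2, Mul(708, Pow(3, -1))) = Add(-2, Mul(708, Rational(1, 3))) = Add(-2, 236) = 234)
Mul(Add(-3267268, S), Add(Function('t')(-6), -1606169)) = Mul(Add(-3267268, -445415), Add(234, -1606169)) = Mul(-3712683, -1605935) = 5962327573605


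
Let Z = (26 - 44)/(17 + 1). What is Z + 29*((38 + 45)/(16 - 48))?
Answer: -2439/32 ≈ -76.219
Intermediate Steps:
Z = -1 (Z = -18/18 = -18*1/18 = -1)
Z + 29*((38 + 45)/(16 - 48)) = -1 + 29*((38 + 45)/(16 - 48)) = -1 + 29*(83/(-32)) = -1 + 29*(83*(-1/32)) = -1 + 29*(-83/32) = -1 - 2407/32 = -2439/32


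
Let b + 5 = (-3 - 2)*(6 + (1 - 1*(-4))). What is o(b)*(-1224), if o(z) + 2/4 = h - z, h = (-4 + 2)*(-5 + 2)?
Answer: -80172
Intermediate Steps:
h = 6 (h = -2*(-3) = 6)
b = -60 (b = -5 + (-3 - 2)*(6 + (1 - 1*(-4))) = -5 - 5*(6 + (1 + 4)) = -5 - 5*(6 + 5) = -5 - 5*11 = -5 - 55 = -60)
o(z) = 11/2 - z (o(z) = -½ + (6 - z) = 11/2 - z)
o(b)*(-1224) = (11/2 - 1*(-60))*(-1224) = (11/2 + 60)*(-1224) = (131/2)*(-1224) = -80172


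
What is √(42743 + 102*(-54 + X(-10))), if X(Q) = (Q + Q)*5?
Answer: √27035 ≈ 164.42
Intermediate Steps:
X(Q) = 10*Q (X(Q) = (2*Q)*5 = 10*Q)
√(42743 + 102*(-54 + X(-10))) = √(42743 + 102*(-54 + 10*(-10))) = √(42743 + 102*(-54 - 100)) = √(42743 + 102*(-154)) = √(42743 - 15708) = √27035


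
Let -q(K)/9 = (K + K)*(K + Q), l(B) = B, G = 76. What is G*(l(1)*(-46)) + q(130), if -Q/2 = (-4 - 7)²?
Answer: 258584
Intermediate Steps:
Q = -242 (Q = -2*(-4 - 7)² = -2*(-11)² = -2*121 = -242)
q(K) = -18*K*(-242 + K) (q(K) = -9*(K + K)*(K - 242) = -9*2*K*(-242 + K) = -18*K*(-242 + K))
G*(l(1)*(-46)) + q(130) = 76*(1*(-46)) + 18*130*(242 - 1*130) = 76*(-46) + 18*130*(242 - 130) = -3496 + 18*130*112 = -3496 + 262080 = 258584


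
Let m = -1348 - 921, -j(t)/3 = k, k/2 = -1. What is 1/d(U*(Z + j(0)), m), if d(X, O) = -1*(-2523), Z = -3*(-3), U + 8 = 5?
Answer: 1/2523 ≈ 0.00039635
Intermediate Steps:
U = -3 (U = -8 + 5 = -3)
k = -2 (k = 2*(-1) = -2)
j(t) = 6 (j(t) = -3*(-2) = 6)
Z = 9
m = -2269
d(X, O) = 2523
1/d(U*(Z + j(0)), m) = 1/2523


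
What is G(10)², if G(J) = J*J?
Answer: 10000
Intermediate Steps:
G(J) = J²
G(10)² = (10²)² = 100² = 10000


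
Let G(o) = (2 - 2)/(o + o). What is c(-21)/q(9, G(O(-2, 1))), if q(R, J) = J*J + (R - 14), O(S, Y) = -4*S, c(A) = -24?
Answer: 24/5 ≈ 4.8000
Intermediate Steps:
G(o) = 0 (G(o) = 0/((2*o)) = 0*(1/(2*o)) = 0)
q(R, J) = -14 + R + J² (q(R, J) = J² + (-14 + R) = -14 + R + J²)
c(-21)/q(9, G(O(-2, 1))) = -24/(-14 + 9 + 0²) = -24/(-14 + 9 + 0) = -24/(-5) = -24*(-⅕) = 24/5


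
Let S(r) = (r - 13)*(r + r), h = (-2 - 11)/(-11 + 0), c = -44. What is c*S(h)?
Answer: 13520/11 ≈ 1229.1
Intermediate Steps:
h = 13/11 (h = -13/(-11) = -13*(-1/11) = 13/11 ≈ 1.1818)
S(r) = 2*r*(-13 + r) (S(r) = (-13 + r)*(2*r) = 2*r*(-13 + r))
c*S(h) = -88*13*(-13 + 13/11)/11 = -88*13*(-130)/(11*11) = -44*(-3380/121) = 13520/11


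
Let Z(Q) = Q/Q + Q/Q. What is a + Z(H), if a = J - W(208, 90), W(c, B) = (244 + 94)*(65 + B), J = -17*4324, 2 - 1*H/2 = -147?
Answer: -125896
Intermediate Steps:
H = 298 (H = 4 - 2*(-147) = 4 + 294 = 298)
Z(Q) = 2 (Z(Q) = 1 + 1 = 2)
J = -73508
W(c, B) = 21970 + 338*B (W(c, B) = 338*(65 + B) = 21970 + 338*B)
a = -125898 (a = -73508 - (21970 + 338*90) = -73508 - (21970 + 30420) = -73508 - 1*52390 = -73508 - 52390 = -125898)
a + Z(H) = -125898 + 2 = -125896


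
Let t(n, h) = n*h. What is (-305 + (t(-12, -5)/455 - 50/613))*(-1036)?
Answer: 2517629332/7969 ≈ 3.1593e+5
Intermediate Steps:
t(n, h) = h*n
(-305 + (t(-12, -5)/455 - 50/613))*(-1036) = (-305 + (-5*(-12)/455 - 50/613))*(-1036) = (-305 + (60*(1/455) - 50*1/613))*(-1036) = (-305 + (12/91 - 50/613))*(-1036) = (-305 + 2806/55783)*(-1036) = -17011009/55783*(-1036) = 2517629332/7969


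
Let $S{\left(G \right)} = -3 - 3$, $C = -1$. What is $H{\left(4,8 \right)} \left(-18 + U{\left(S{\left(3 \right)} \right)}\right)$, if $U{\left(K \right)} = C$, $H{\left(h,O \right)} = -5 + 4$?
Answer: $19$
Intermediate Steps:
$S{\left(G \right)} = -6$
$H{\left(h,O \right)} = -1$
$U{\left(K \right)} = -1$
$H{\left(4,8 \right)} \left(-18 + U{\left(S{\left(3 \right)} \right)}\right) = - (-18 - 1) = \left(-1\right) \left(-19\right) = 19$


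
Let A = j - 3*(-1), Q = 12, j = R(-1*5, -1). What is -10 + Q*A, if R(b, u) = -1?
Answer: 14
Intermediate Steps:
j = -1
A = 2 (A = -1 - 3*(-1) = -1 - 1*(-3) = -1 + 3 = 2)
-10 + Q*A = -10 + 12*2 = -10 + 24 = 14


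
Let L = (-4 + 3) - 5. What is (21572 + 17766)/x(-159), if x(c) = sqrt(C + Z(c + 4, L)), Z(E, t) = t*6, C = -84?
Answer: -19669*I*sqrt(30)/30 ≈ -3591.1*I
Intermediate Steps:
L = -6 (L = -1 - 5 = -6)
Z(E, t) = 6*t
x(c) = 2*I*sqrt(30) (x(c) = sqrt(-84 + 6*(-6)) = sqrt(-84 - 36) = sqrt(-120) = 2*I*sqrt(30))
(21572 + 17766)/x(-159) = (21572 + 17766)/((2*I*sqrt(30))) = 39338*(-I*sqrt(30)/60) = -19669*I*sqrt(30)/30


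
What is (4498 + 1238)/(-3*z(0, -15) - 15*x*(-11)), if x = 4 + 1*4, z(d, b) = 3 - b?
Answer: 956/211 ≈ 4.5308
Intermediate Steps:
x = 8 (x = 4 + 4 = 8)
(4498 + 1238)/(-3*z(0, -15) - 15*x*(-11)) = (4498 + 1238)/(-3*(3 - 1*(-15)) - 15*8*(-11)) = 5736/(-3*(3 + 15) - 120*(-11)) = 5736/(-3*18 + 1320) = 5736/(-54 + 1320) = 5736/1266 = 5736*(1/1266) = 956/211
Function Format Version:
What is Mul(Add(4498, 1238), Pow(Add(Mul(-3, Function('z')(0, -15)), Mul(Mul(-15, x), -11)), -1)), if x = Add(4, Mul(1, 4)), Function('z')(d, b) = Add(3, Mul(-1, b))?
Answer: Rational(956, 211) ≈ 4.5308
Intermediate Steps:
x = 8 (x = Add(4, 4) = 8)
Mul(Add(4498, 1238), Pow(Add(Mul(-3, Function('z')(0, -15)), Mul(Mul(-15, x), -11)), -1)) = Mul(Add(4498, 1238), Pow(Add(Mul(-3, Add(3, Mul(-1, -15))), Mul(Mul(-15, 8), -11)), -1)) = Mul(5736, Pow(Add(Mul(-3, Add(3, 15)), Mul(-120, -11)), -1)) = Mul(5736, Pow(Add(Mul(-3, 18), 1320), -1)) = Mul(5736, Pow(Add(-54, 1320), -1)) = Mul(5736, Pow(1266, -1)) = Mul(5736, Rational(1, 1266)) = Rational(956, 211)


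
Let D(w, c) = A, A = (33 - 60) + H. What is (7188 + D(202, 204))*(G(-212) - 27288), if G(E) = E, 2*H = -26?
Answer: -196570000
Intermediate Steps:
H = -13 (H = (½)*(-26) = -13)
A = -40 (A = (33 - 60) - 13 = -27 - 13 = -40)
D(w, c) = -40
(7188 + D(202, 204))*(G(-212) - 27288) = (7188 - 40)*(-212 - 27288) = 7148*(-27500) = -196570000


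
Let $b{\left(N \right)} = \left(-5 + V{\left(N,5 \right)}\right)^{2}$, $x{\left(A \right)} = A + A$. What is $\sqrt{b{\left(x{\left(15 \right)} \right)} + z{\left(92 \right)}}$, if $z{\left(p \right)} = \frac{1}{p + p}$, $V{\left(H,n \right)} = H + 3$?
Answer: $\frac{\sqrt{6635822}}{92} \approx 28.0$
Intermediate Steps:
$x{\left(A \right)} = 2 A$
$V{\left(H,n \right)} = 3 + H$
$z{\left(p \right)} = \frac{1}{2 p}$
$b{\left(N \right)} = \left(-2 + N\right)^{2}$ ($b{\left(N \right)} = \left(-5 + \left(3 + N\right)\right)^{2} = \left(-2 + N\right)^{2}$)
$\sqrt{b{\left(x{\left(15 \right)} \right)} + z{\left(92 \right)}} = \sqrt{\left(-2 + 2 \cdot 15\right)^{2} + \frac{1}{2 \cdot 92}} = \sqrt{\left(-2 + 30\right)^{2} + \frac{1}{2} \cdot \frac{1}{92}} = \sqrt{28^{2} + \frac{1}{184}} = \sqrt{784 + \frac{1}{184}} = \sqrt{\frac{144257}{184}} = \frac{\sqrt{6635822}}{92}$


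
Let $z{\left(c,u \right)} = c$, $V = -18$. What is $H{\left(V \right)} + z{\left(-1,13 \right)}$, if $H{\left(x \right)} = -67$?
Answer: $-68$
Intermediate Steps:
$H{\left(V \right)} + z{\left(-1,13 \right)} = -67 - 1 = -68$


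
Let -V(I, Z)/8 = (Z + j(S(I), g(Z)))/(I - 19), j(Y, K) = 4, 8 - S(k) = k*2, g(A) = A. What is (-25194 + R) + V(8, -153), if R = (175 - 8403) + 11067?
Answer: -247097/11 ≈ -22463.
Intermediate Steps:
S(k) = 8 - 2*k (S(k) = 8 - k*2 = 8 - 2*k)
V(I, Z) = -8*(4 + Z)/(-19 + I) (V(I, Z) = -8*(Z + 4)/(I - 19) = -8*(4 + Z)/(-19 + I))
R = 2839 (R = -8228 + 11067 = 2839)
(-25194 + R) + V(8, -153) = (-25194 + 2839) + 8*(-4 - 1*(-153))/(-19 + 8) = -22355 + 8*(-4 + 153)/(-11) = -22355 + 8*(-1/11)*149 = -22355 - 1192/11 = -247097/11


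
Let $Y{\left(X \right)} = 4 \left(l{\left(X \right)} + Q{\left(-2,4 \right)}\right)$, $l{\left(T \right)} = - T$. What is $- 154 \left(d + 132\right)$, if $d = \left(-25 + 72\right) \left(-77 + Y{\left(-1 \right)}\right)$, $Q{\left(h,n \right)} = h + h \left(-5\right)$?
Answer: $276430$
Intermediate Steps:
$Q{\left(h,n \right)} = - 4 h$ ($Q{\left(h,n \right)} = h - 5 h = - 4 h$)
$Y{\left(X \right)} = 32 - 4 X$ ($Y{\left(X \right)} = 4 \left(- X - -8\right) = 4 \left(- X + 8\right) = 4 \left(8 - X\right) = 32 - 4 X$)
$d = -1927$ ($d = \left(-25 + 72\right) \left(-77 + \left(32 - -4\right)\right) = 47 \left(-77 + \left(32 + 4\right)\right) = 47 \left(-77 + 36\right) = 47 \left(-41\right) = -1927$)
$- 154 \left(d + 132\right) = - 154 \left(-1927 + 132\right) = \left(-154\right) \left(-1795\right) = 276430$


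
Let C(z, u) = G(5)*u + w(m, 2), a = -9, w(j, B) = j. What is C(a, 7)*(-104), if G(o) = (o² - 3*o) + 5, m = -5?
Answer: -10400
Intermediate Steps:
G(o) = 5 + o² - 3*o
C(z, u) = -5 + 15*u (C(z, u) = (5 + 5² - 3*5)*u - 5 = (5 + 25 - 15)*u - 5 = 15*u - 5 = -5 + 15*u)
C(a, 7)*(-104) = (-5 + 15*7)*(-104) = (-5 + 105)*(-104) = 100*(-104) = -10400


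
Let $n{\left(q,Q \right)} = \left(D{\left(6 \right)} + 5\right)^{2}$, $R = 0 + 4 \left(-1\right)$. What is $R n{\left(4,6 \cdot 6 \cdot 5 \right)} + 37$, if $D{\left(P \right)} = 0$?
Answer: $-63$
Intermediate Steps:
$R = -4$ ($R = 0 - 4 = -4$)
$n{\left(q,Q \right)} = 25$ ($n{\left(q,Q \right)} = \left(0 + 5\right)^{2} = 5^{2} = 25$)
$R n{\left(4,6 \cdot 6 \cdot 5 \right)} + 37 = \left(-4\right) 25 + 37 = -100 + 37 = -63$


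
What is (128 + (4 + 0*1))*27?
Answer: 3564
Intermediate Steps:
(128 + (4 + 0*1))*27 = (128 + (4 + 0))*27 = (128 + 4)*27 = 132*27 = 3564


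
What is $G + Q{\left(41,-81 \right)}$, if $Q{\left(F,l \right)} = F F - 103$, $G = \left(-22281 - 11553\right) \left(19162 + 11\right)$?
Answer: $-648697704$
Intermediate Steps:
$G = -648699282$ ($G = \left(-33834\right) 19173 = -648699282$)
$Q{\left(F,l \right)} = -103 + F^{2}$ ($Q{\left(F,l \right)} = F^{2} - 103 = -103 + F^{2}$)
$G + Q{\left(41,-81 \right)} = -648699282 - \left(103 - 41^{2}\right) = -648699282 + \left(-103 + 1681\right) = -648699282 + 1578 = -648697704$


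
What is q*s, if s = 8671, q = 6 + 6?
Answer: 104052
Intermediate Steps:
q = 12
q*s = 12*8671 = 104052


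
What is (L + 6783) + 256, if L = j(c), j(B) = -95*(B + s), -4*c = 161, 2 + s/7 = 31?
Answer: -33689/4 ≈ -8422.3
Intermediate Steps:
s = 203 (s = -14 + 7*31 = -14 + 217 = 203)
c = -161/4 (c = -¼*161 = -161/4 ≈ -40.250)
j(B) = -19285 - 95*B (j(B) = -95*(B + 203) = -95*(203 + B) = -19285 - 95*B)
L = -61845/4 (L = -19285 - 95*(-161/4) = -19285 + 15295/4 = -61845/4 ≈ -15461.)
(L + 6783) + 256 = (-61845/4 + 6783) + 256 = -34713/4 + 256 = -33689/4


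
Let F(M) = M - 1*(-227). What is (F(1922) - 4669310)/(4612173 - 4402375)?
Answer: -4667161/209798 ≈ -22.246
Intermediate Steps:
F(M) = 227 + M (F(M) = M + 227 = 227 + M)
(F(1922) - 4669310)/(4612173 - 4402375) = ((227 + 1922) - 4669310)/(4612173 - 4402375) = (2149 - 4669310)/209798 = -4667161*1/209798 = -4667161/209798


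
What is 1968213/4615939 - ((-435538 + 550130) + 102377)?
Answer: -1001513700678/4615939 ≈ -2.1697e+5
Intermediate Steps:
1968213/4615939 - ((-435538 + 550130) + 102377) = 1968213*(1/4615939) - (114592 + 102377) = 1968213/4615939 - 1*216969 = 1968213/4615939 - 216969 = -1001513700678/4615939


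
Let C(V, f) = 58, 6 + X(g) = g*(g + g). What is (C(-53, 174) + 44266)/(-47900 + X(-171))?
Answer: 11081/2644 ≈ 4.1910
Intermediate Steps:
X(g) = -6 + 2*g² (X(g) = -6 + g*(g + g) = -6 + g*(2*g) = -6 + 2*g²)
(C(-53, 174) + 44266)/(-47900 + X(-171)) = (58 + 44266)/(-47900 + (-6 + 2*(-171)²)) = 44324/(-47900 + (-6 + 2*29241)) = 44324/(-47900 + (-6 + 58482)) = 44324/(-47900 + 58476) = 44324/10576 = 44324*(1/10576) = 11081/2644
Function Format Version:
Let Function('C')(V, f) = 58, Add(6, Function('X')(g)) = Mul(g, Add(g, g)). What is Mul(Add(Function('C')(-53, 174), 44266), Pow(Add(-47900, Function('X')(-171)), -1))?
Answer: Rational(11081, 2644) ≈ 4.1910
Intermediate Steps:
Function('X')(g) = Add(-6, Mul(2, Pow(g, 2))) (Function('X')(g) = Add(-6, Mul(g, Add(g, g))) = Add(-6, Mul(g, Mul(2, g))) = Add(-6, Mul(2, Pow(g, 2))))
Mul(Add(Function('C')(-53, 174), 44266), Pow(Add(-47900, Function('X')(-171)), -1)) = Mul(Add(58, 44266), Pow(Add(-47900, Add(-6, Mul(2, Pow(-171, 2)))), -1)) = Mul(44324, Pow(Add(-47900, Add(-6, Mul(2, 29241))), -1)) = Mul(44324, Pow(Add(-47900, Add(-6, 58482)), -1)) = Mul(44324, Pow(Add(-47900, 58476), -1)) = Mul(44324, Pow(10576, -1)) = Mul(44324, Rational(1, 10576)) = Rational(11081, 2644)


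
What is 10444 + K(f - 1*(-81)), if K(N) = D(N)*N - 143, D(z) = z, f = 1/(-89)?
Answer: 133549485/7921 ≈ 16860.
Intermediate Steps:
f = -1/89 ≈ -0.011236
K(N) = -143 + N**2 (K(N) = N*N - 143 = N**2 - 143 = -143 + N**2)
10444 + K(f - 1*(-81)) = 10444 + (-143 + (-1/89 - 1*(-81))**2) = 10444 + (-143 + (-1/89 + 81)**2) = 10444 + (-143 + (7208/89)**2) = 10444 + (-143 + 51955264/7921) = 10444 + 50822561/7921 = 133549485/7921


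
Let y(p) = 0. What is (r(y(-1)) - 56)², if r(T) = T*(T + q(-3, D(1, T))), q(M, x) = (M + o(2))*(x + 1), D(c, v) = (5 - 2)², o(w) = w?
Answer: 3136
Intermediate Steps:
D(c, v) = 9 (D(c, v) = 3² = 9)
q(M, x) = (1 + x)*(2 + M) (q(M, x) = (M + 2)*(x + 1) = (2 + M)*(1 + x) = (1 + x)*(2 + M))
r(T) = T*(-10 + T) (r(T) = T*(T + (2 - 3 + 2*9 - 3*9)) = T*(T + (2 - 3 + 18 - 27)) = T*(T - 10) = T*(-10 + T))
(r(y(-1)) - 56)² = (0*(-10 + 0) - 56)² = (0*(-10) - 56)² = (0 - 56)² = (-56)² = 3136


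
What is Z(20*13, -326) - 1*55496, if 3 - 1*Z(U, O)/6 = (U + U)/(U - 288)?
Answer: -387566/7 ≈ -55367.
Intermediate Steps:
Z(U, O) = 18 - 12*U/(-288 + U) (Z(U, O) = 18 - 6*(U + U)/(U - 288) = 18 - 6*2*U/(-288 + U) = 18 - 12*U/(-288 + U))
Z(20*13, -326) - 1*55496 = 6*(-864 + 20*13)/(-288 + 20*13) - 1*55496 = 6*(-864 + 260)/(-288 + 260) - 55496 = 6*(-604)/(-28) - 55496 = 6*(-1/28)*(-604) - 55496 = 906/7 - 55496 = -387566/7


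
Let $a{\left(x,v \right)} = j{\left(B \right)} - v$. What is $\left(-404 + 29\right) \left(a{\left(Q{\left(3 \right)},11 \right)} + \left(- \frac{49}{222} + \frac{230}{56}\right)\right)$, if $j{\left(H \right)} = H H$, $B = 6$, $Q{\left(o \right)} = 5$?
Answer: $- \frac{11222375}{1036} \approx -10832.0$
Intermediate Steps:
$j{\left(H \right)} = H^{2}$
$a{\left(x,v \right)} = 36 - v$ ($a{\left(x,v \right)} = 6^{2} - v = 36 - v$)
$\left(-404 + 29\right) \left(a{\left(Q{\left(3 \right)},11 \right)} + \left(- \frac{49}{222} + \frac{230}{56}\right)\right) = \left(-404 + 29\right) \left(\left(36 - 11\right) + \left(- \frac{49}{222} + \frac{230}{56}\right)\right) = - 375 \left(\left(36 - 11\right) + \left(\left(-49\right) \frac{1}{222} + 230 \cdot \frac{1}{56}\right)\right) = - 375 \left(25 + \left(- \frac{49}{222} + \frac{115}{28}\right)\right) = - 375 \left(25 + \frac{12079}{3108}\right) = \left(-375\right) \frac{89779}{3108} = - \frac{11222375}{1036}$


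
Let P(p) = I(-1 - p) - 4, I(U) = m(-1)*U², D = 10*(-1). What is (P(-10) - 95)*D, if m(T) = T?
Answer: 1800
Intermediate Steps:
D = -10
I(U) = -U²
P(p) = -4 - (-1 - p)² (P(p) = -(-1 - p)² - 4 = -4 - (-1 - p)²)
(P(-10) - 95)*D = ((-4 - (1 - 10)²) - 95)*(-10) = ((-4 - 1*(-9)²) - 95)*(-10) = ((-4 - 1*81) - 95)*(-10) = ((-4 - 81) - 95)*(-10) = (-85 - 95)*(-10) = -180*(-10) = 1800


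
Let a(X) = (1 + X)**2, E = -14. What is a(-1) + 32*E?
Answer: -448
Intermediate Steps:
a(-1) + 32*E = (1 - 1)**2 + 32*(-14) = 0**2 - 448 = 0 - 448 = -448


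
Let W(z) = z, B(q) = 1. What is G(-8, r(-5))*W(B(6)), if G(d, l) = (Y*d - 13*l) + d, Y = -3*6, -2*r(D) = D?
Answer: 207/2 ≈ 103.50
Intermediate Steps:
r(D) = -D/2
Y = -18
G(d, l) = -17*d - 13*l (G(d, l) = (-18*d - 13*l) + d = -17*d - 13*l)
G(-8, r(-5))*W(B(6)) = (-17*(-8) - (-13)*(-5)/2)*1 = (136 - 13*5/2)*1 = (136 - 65/2)*1 = (207/2)*1 = 207/2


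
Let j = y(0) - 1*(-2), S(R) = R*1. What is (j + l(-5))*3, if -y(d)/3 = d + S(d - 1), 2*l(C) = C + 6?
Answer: 33/2 ≈ 16.500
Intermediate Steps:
S(R) = R
l(C) = 3 + C/2 (l(C) = (C + 6)/2 = (6 + C)/2 = 3 + C/2)
y(d) = 3 - 6*d (y(d) = -3*(d + (d - 1)) = -3*(d + (-1 + d)) = -3*(-1 + 2*d) = 3 - 6*d)
j = 5 (j = (3 - 6*0) - 1*(-2) = (3 + 0) + 2 = 3 + 2 = 5)
(j + l(-5))*3 = (5 + (3 + (½)*(-5)))*3 = (5 + (3 - 5/2))*3 = (5 + ½)*3 = (11/2)*3 = 33/2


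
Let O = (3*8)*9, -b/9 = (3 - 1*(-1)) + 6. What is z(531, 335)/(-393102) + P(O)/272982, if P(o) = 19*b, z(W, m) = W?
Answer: -15132553/1987217966 ≈ -0.0076149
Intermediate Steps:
b = -90 (b = -9*((3 - 1*(-1)) + 6) = -9*((3 + 1) + 6) = -9*(4 + 6) = -9*10 = -90)
O = 216 (O = 24*9 = 216)
P(o) = -1710 (P(o) = 19*(-90) = -1710)
z(531, 335)/(-393102) + P(O)/272982 = 531/(-393102) - 1710/272982 = 531*(-1/393102) - 1710*1/272982 = -59/43678 - 285/45497 = -15132553/1987217966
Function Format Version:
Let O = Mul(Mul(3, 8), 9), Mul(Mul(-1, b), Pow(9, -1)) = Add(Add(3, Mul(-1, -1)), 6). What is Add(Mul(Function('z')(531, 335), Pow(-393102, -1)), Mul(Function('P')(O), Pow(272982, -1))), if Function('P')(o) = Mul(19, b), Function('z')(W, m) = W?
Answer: Rational(-15132553, 1987217966) ≈ -0.0076149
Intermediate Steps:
b = -90 (b = Mul(-9, Add(Add(3, Mul(-1, -1)), 6)) = Mul(-9, Add(Add(3, 1), 6)) = Mul(-9, Add(4, 6)) = Mul(-9, 10) = -90)
O = 216 (O = Mul(24, 9) = 216)
Function('P')(o) = -1710 (Function('P')(o) = Mul(19, -90) = -1710)
Add(Mul(Function('z')(531, 335), Pow(-393102, -1)), Mul(Function('P')(O), Pow(272982, -1))) = Add(Mul(531, Pow(-393102, -1)), Mul(-1710, Pow(272982, -1))) = Add(Mul(531, Rational(-1, 393102)), Mul(-1710, Rational(1, 272982))) = Add(Rational(-59, 43678), Rational(-285, 45497)) = Rational(-15132553, 1987217966)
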